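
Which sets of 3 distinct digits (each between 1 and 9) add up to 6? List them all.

{1,2,3}

3 distinct digits from 1–9 sum between 6 and 24.
Only one set works: {1,2,3}.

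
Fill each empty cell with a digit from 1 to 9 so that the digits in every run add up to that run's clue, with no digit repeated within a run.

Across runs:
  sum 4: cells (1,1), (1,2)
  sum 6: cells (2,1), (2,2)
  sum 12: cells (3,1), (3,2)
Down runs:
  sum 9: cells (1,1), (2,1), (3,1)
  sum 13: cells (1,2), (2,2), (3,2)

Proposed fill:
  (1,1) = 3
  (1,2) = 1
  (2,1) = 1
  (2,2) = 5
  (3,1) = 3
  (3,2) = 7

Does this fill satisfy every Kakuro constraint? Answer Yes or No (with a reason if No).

No — the across run (3,1)–(3,2) sums to 10, not 12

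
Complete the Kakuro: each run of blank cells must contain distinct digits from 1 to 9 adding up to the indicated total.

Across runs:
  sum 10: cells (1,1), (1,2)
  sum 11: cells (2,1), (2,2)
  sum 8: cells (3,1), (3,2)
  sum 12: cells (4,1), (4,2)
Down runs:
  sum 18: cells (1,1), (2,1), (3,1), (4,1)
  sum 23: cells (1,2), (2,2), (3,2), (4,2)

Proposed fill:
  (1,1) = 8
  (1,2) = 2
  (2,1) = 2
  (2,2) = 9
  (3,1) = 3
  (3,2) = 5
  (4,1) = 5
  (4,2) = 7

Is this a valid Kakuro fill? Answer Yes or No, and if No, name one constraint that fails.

Across: 8+2=10; 2+9=11; 3+5=8; 5+7=12. Down: 8+2+3+5=18; 2+9+5+7=23. No digit repeats within any run.

Yes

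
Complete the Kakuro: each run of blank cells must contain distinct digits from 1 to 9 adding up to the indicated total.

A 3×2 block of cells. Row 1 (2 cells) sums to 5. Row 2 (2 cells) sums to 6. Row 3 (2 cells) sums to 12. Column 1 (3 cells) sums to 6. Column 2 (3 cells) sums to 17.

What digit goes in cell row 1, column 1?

2

6 in 3 cells must be {1,2,3}.
The 12 across and the 6 down share only 3, so (3,1) = 3.
(3,2) = 12 − 3 = 9 completes the 12 across.
Nothing is forced directly, so branch on (1,1), whose candidates are 1 or 2. If (1,1) = 1: then (1,2) would have to be in {4} for the 5 across but in {1,2,3,5,6,7} for the 17 down — contradiction. So (1,1) = 2.
(1,2) = 5 − 2 = 3 completes the 5 across.
(2,1) = 6 − 5 = 1 completes the 6 down.
(2,2) = 6 − 1 = 5 completes the 6 across.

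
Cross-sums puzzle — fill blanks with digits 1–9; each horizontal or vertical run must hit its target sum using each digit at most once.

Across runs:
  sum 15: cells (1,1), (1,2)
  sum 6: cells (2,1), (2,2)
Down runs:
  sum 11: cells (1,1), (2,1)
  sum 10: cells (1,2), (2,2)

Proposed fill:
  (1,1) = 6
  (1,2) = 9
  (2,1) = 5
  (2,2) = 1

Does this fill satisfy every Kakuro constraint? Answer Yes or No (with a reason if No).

Across: 6+9=15; 5+1=6. Down: 6+5=11; 9+1=10. No digit repeats within any run.

Yes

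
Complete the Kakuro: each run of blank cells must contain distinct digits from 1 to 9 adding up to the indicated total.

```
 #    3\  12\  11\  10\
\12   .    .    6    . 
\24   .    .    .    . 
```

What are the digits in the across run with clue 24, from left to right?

2 9 5 8

3 in 2 cells must be {1,2}.
R1C2 = 3: the only remaining digit allowed by both the 12 across and the 12 down.
R2C2 = 12 − 3 = 9 completes the 12 down.
R2C3 = 11 − 6 = 5 completes the 11 down.
Given what's placed, R2C1 must be 2 to fit the 24 across and 3 down.
R2C4 = 24 − 16 = 8 completes the 24 across.
R1C1 = 3 − 2 = 1 completes the 3 down.
R1C4 = 12 − 10 = 2 completes the 12 across.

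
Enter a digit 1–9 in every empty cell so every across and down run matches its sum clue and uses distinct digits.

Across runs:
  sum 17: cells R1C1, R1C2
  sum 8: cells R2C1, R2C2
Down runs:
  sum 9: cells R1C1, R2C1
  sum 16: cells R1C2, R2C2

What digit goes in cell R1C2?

9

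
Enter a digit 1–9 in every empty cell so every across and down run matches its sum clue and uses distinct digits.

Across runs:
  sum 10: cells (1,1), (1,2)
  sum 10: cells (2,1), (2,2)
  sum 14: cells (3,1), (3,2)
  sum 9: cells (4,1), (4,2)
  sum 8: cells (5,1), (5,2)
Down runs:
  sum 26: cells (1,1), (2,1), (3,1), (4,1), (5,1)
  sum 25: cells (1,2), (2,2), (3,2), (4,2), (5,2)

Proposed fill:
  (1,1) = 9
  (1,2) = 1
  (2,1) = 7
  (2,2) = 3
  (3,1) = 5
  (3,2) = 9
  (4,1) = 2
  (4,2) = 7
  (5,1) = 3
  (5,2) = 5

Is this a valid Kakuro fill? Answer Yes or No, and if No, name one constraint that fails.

Across: 9+1=10; 7+3=10; 5+9=14; 2+7=9; 3+5=8. Down: 9+7+5+2+3=26; 1+3+9+7+5=25. No digit repeats within any run.

Yes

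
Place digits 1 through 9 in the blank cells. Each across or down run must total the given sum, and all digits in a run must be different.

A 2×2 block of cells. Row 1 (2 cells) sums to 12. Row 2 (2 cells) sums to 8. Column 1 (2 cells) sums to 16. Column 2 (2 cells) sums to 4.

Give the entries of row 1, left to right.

9, 3

16 in 2 cells must be {7,9}; 4 in 2 cells must be {1,3}.
The 12 across and the 4 down share only 3, so (1,2) = 3.
The 8 across and the 16 down share only 7, so (2,1) = 7.
(2,2) = 8 − 7 = 1 completes the 8 across.
(1,1) = 12 − 3 = 9 completes the 12 across.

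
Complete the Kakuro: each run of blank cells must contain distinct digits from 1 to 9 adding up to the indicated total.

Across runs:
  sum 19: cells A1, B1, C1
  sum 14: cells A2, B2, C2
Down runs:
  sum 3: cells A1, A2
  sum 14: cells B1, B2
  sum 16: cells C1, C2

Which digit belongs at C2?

7

3 in 2 cells must be {1,2}; 16 in 2 cells must be {7,9}.
The 19 across and the 3 down share only 2, so A1 = 2.
Given what's placed, C1 must be 9 to fit the 19 across and 16 down.
A2 = 3 − 2 = 1 completes the 3 down.
C2 = 16 − 9 = 7 completes the 16 down.
B1 = 19 − 11 = 8 completes the 19 across.
B2 = 14 − 8 = 6 completes the 14 across.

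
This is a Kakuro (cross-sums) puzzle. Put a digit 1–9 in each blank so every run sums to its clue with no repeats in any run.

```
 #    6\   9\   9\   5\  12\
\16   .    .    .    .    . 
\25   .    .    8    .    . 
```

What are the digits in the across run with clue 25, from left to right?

4 3 8 1 9

16 in 5 cells must be {1,2,3,4,6}.
R1C3 = 9 − 8 = 1 completes the 9 down.
Nothing is forced directly, so branch on R1C1, whose candidates are 2 or 4. If R1C1 = 4: that forces R1C5 = 3, R2C1 = 2, R2C5 = 9, R1C4 = 2, after which R2C4 would have to be in {1,5} for the 25 across but in {3} for the 5 down — contradiction. So R1C1 = 2.
R2C1 = 6 − 2 = 4 completes the 6 down.
Nothing is forced directly, so branch on R1C4, whose candidates are 3 or 4. If R1C4 = 3: that forces R1C5 = 4, R2C4 = 2, after which R2C5 would have to be in {5,6} for the 25 across but in {8} for the 12 down — contradiction. So R1C4 = 4.
R1C5 = 3: the only remaining digit allowed by both the 16 across and the 12 down.
R2C4 = 5 − 4 = 1 completes the 5 down.
R2C5 = 12 − 3 = 9 completes the 12 down.
R1C2 = 16 − 10 = 6 completes the 16 across.
R2C2 = 25 − 22 = 3 completes the 25 across.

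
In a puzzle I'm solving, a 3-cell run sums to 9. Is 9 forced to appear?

No

Counterexample: {1,2,6} sums to 9 without using 9.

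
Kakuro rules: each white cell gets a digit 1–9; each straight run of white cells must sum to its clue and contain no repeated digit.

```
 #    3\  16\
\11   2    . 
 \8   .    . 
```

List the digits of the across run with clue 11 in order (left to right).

2 9

3 in 2 cells must be {1,2}; 16 in 2 cells must be {7,9}.
R1C2 = 11 − 2 = 9 completes the 11 across.
R2C1 = 3 − 2 = 1 completes the 3 down.
R2C2 = 8 − 1 = 7 completes the 8 across.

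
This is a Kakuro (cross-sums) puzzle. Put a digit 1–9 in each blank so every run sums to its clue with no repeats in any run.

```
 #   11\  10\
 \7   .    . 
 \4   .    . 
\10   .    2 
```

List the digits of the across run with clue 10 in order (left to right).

8 2

4 in 2 cells must be {1,3}.
R3C1 = 10 − 2 = 8 completes the 10 across.
R2C1 = 1: the only remaining digit allowed by both the 4 across and the 11 down.
R2C2 = 4 − 1 = 3 completes the 4 across.
R1C1 = 11 − 9 = 2 completes the 11 down.
R1C2 = 7 − 2 = 5 completes the 7 across.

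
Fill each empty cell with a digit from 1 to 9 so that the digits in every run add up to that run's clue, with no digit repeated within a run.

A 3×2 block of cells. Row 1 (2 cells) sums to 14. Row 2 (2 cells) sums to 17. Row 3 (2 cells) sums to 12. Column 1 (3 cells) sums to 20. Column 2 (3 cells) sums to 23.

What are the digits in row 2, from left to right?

9, 8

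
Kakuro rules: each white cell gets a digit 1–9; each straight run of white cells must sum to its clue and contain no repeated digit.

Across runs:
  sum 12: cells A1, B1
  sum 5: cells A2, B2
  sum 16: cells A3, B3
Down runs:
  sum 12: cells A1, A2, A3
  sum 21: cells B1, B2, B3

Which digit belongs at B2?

16 in 2 cells must be {7,9}.
The 5 across and the 21 down share only 4, so B2 = 4.
Given what's placed, B3 must be 9 to fit the 16 across and 21 down.
B1 = 21 − 13 = 8 completes the 21 down.
A2 = 5 − 4 = 1 completes the 5 across.
A3 = 16 − 9 = 7 completes the 16 across.
A1 = 12 − 8 = 4 completes the 12 across.

4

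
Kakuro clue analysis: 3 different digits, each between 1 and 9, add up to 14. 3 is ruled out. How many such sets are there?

5

3 distinct digits from 1–9 sum between 6 and 24.
Dropping sets that contain 3.
Enumerating: {1,4,9}, {1,5,8}, {1,6,7}, {2,4,8}, {2,5,7}.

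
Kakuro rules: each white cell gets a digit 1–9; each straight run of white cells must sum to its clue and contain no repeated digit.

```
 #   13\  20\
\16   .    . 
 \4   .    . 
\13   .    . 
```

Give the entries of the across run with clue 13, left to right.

5 8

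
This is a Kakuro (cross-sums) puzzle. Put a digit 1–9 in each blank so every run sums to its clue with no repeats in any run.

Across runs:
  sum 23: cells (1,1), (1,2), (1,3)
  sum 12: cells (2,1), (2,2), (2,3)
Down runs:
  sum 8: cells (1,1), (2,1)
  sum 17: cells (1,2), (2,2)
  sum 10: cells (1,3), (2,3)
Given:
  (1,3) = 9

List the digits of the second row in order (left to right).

2 9 1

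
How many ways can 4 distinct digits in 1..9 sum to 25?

6

4 distinct digits from 1–9 sum between 10 and 30.
Enumerating: {1,7,8,9}, {2,6,8,9}, {3,5,8,9}, {3,6,7,9}, {4,5,7,9}, {4,6,7,8}.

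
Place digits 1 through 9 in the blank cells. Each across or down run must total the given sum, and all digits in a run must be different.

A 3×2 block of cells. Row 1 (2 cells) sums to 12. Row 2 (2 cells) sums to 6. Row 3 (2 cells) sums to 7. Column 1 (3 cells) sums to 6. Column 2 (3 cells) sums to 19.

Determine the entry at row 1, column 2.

6 in 3 cells must be {1,2,3}.
The 12 across and the 6 down share only 3, so (1,1) = 3.
(1,2) = 12 − 3 = 9 completes the 12 across.
Nothing is forced directly, so branch on (2,1), whose candidates are 1 or 2. If (2,1) = 1: then (2,2) would have to be in {5} for the 6 across but in {2,3,4,6,7,8} for the 19 down — contradiction. So (2,1) = 2.
(2,2) = 6 − 2 = 4 completes the 6 across.
(3,1) = 6 − 5 = 1 completes the 6 down.
(3,2) = 7 − 1 = 6 completes the 7 across.

9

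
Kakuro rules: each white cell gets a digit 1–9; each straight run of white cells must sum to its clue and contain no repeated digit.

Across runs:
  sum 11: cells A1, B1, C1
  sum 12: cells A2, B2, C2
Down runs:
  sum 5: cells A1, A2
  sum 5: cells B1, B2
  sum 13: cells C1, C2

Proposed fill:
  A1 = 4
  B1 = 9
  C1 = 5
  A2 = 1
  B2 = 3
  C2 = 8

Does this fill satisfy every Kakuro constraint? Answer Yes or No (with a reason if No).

No — the down run B1–B2 sums to 12, not 5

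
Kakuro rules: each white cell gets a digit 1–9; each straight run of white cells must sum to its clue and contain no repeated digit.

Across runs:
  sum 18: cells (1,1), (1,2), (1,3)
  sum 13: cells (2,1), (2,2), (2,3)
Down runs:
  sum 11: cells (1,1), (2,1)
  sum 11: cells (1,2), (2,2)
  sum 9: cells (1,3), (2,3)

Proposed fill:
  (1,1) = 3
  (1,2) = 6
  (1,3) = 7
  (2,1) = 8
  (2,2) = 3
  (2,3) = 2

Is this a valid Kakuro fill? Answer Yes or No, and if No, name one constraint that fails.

No — the down run (1,2)–(2,2) sums to 9, not 11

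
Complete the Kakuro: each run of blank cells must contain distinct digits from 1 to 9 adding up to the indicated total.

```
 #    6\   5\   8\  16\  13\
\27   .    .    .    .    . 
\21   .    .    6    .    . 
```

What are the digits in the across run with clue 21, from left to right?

1 2 6 7 5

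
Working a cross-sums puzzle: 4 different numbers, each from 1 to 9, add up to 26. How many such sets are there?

4 distinct digits from 1–9 sum between 10 and 30.
Enumerating: {2,7,8,9}, {3,6,8,9}, {4,5,8,9}, {4,6,7,9}, {5,6,7,8}.

5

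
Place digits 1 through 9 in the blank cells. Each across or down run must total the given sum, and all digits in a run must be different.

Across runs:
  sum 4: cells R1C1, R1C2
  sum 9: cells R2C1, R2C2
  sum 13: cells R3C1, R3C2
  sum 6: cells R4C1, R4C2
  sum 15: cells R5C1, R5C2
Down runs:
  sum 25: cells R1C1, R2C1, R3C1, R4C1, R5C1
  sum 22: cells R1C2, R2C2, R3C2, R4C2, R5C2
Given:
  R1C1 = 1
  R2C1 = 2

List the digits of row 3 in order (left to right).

4 in 2 cells must be {1,3}.
R1C2 = 4 − 1 = 3 completes the 4 across.
R2C2 = 9 − 2 = 7 completes the 9 across.
Given what's placed, R4C1 must be 5 to fit the 6 across and 25 down.
R4C2 = 6 − 5 = 1 completes the 6 across.
Nothing is forced directly, so branch on R3C1, whose candidates are 8 or 9. If R3C1 = 9: then R3C2 would have to be in {4} for the 13 across but in {2,5,6,9} for the 22 down — contradiction. So R3C1 = 8.
R3C2 = 13 − 8 = 5 completes the 13 across.

8 5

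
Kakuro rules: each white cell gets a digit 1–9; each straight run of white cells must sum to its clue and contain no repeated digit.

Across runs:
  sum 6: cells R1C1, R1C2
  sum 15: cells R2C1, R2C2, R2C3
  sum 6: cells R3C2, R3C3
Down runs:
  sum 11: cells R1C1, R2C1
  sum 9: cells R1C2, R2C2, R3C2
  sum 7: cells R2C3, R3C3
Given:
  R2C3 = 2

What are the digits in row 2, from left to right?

R3C3 = 7 − 2 = 5 completes the 7 down.
R3C2 = 6 − 5 = 1 completes the 6 across.
Nothing is forced directly, so branch on R1C2, whose candidates are 2 or 5. If R1C2 = 5: then R1C1 would have to be in {1} for the 6 across but in {2,3,4,5,6,7,8,9} for the 11 down — contradiction. So R1C2 = 2.
R1C1 = 6 − 2 = 4 completes the 6 across.
R2C1 = 11 − 4 = 7 completes the 11 down.
R2C2 = 15 − 9 = 6 completes the 15 across.

7, 6, 2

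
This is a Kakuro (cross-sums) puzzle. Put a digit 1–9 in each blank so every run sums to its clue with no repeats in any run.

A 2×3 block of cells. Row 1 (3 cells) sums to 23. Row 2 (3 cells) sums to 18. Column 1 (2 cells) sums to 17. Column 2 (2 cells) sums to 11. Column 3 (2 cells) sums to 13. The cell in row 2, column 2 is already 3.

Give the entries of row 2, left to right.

23 in 3 cells must be {6,8,9}; 17 in 2 cells must be {8,9}.
(1,2) = 11 − 3 = 8 completes the 11 down.
Given what's placed, (1,1) must be 9 to fit the 23 across and 17 down.
(1,3) = 23 − 17 = 6 completes the 23 across.
(2,1) = 17 − 9 = 8 completes the 17 down.
(2,3) = 18 − 11 = 7 completes the 18 across.

8, 3, 7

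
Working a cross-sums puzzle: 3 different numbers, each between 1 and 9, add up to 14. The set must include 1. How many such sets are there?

3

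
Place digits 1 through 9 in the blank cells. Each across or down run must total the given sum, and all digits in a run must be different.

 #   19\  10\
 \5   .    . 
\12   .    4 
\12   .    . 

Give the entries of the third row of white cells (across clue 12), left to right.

7 5

Given what's placed, R1C2 must be 1 to fit the 5 across and 10 down.
R2C1 = 12 − 4 = 8 completes the 12 across.
R3C2 = 10 − 5 = 5 completes the 10 down.
R1C1 = 5 − 1 = 4 completes the 5 across.
R3C1 = 12 − 5 = 7 completes the 12 across.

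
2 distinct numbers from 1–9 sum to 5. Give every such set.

2 distinct digits from 1–9 sum between 3 and 17.

{1,4}; {2,3}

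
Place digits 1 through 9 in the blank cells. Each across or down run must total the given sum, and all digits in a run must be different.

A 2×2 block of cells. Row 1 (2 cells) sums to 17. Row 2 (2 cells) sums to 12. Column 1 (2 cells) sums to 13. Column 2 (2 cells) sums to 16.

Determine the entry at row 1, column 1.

17 in 2 cells must be {8,9}; 16 in 2 cells must be {7,9}.
The 17 across and the 16 down share only 9, so (1,2) = 9.
(2,2) = 16 − 9 = 7 completes the 16 down.
(1,1) = 17 − 9 = 8 completes the 17 across.
(2,1) = 12 − 7 = 5 completes the 12 across.

8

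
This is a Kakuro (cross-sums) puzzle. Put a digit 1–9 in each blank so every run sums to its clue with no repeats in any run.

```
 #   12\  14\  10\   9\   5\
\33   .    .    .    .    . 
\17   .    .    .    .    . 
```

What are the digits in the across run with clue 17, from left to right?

5, 6, 1, 3, 2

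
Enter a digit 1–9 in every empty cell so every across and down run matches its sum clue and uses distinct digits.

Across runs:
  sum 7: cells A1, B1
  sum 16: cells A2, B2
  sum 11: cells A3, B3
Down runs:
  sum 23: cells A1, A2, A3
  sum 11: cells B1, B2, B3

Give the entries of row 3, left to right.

8 3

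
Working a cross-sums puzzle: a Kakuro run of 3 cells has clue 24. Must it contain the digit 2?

No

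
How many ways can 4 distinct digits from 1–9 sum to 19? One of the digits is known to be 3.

5

4 distinct digits from 1–9 sum between 10 and 30.
Keeping only sets containing 3.
Enumerating: {1,3,6,9}, {1,3,7,8}, {2,3,5,9}, {2,3,6,8}, {3,4,5,7}.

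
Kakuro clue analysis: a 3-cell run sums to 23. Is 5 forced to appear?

No

The only way to make 23 from 3 distinct digits is {6,8,9}, which does not contain 5.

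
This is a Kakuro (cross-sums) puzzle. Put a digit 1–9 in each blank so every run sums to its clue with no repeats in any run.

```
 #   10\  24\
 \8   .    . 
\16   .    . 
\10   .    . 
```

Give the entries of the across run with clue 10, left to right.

2, 8

16 in 2 cells must be {7,9}; 24 in 3 cells must be {7,8,9}.
The 8 across and the 24 down share only 7, so R1C2 = 7.
The 16 across and the 10 down share only 7, so R2C1 = 7.
R2C2 = 16 − 7 = 9 completes the 16 across.
R3C2 = 24 − 16 = 8 completes the 24 down.
R1C1 = 8 − 7 = 1 completes the 8 across.
R3C1 = 10 − 8 = 2 completes the 10 across.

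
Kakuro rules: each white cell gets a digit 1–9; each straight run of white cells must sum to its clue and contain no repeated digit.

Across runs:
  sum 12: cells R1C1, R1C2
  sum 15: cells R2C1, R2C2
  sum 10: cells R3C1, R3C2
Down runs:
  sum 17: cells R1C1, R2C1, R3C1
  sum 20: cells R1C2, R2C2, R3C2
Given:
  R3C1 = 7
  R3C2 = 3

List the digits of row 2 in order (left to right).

Nothing is forced directly, so branch on R1C2, whose candidates are 8 or 9. If R1C2 = 9: then R1C1 would have to be in {3} for the 12 across but in {1,2,4,6,8,9} for the 17 down — contradiction. So R1C2 = 8.
R1C1 = 12 − 8 = 4 completes the 12 across.
R2C1 = 17 − 11 = 6 completes the 17 down.
R2C2 = 15 − 6 = 9 completes the 15 across.

6, 9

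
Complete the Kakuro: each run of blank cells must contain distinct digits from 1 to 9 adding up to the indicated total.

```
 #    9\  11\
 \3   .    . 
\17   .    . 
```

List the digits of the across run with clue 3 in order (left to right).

1, 2

3 in 2 cells must be {1,2}; 17 in 2 cells must be {8,9}.
The 3 across and the 11 down share only 2, so R1C2 = 2.
The 17 across and the 9 down share only 8, so R2C1 = 8.
R2C2 = 17 − 8 = 9 completes the 17 across.
R1C1 = 3 − 2 = 1 completes the 3 across.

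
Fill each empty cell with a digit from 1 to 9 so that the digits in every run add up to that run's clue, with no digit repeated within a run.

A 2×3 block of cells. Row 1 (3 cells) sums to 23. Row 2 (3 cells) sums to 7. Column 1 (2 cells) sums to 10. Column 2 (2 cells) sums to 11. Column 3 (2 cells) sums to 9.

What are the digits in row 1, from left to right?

23 in 3 cells must be {6,8,9}; 7 in 3 cells must be {1,2,4}.
Nothing is forced directly, so branch on (1,3), whose candidates are 6 or 8. If (1,3) = 6: then (2,3) would have to be in {1,2,4} for the 7 across but in {3} for the 9 down — contradiction. So (1,3) = 8.
(2,3) = 9 − 8 = 1 completes the 9 down.
Nothing is forced directly, so branch on (2,1), whose candidates are 2 or 4. If (2,1) = 2: then (1,1) would have to be in {6,9} for the 23 across but in {8} for the 10 down — contradiction. So (2,1) = 4.
(1,1) = 10 − 4 = 6 completes the 10 down.
(1,2) = 23 − 14 = 9 completes the 23 across.
(2,2) = 7 − 5 = 2 completes the 7 across.

6, 9, 8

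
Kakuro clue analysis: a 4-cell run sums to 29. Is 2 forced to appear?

The only way to make 29 from 4 distinct digits is {5,7,8,9}, which does not contain 2.

No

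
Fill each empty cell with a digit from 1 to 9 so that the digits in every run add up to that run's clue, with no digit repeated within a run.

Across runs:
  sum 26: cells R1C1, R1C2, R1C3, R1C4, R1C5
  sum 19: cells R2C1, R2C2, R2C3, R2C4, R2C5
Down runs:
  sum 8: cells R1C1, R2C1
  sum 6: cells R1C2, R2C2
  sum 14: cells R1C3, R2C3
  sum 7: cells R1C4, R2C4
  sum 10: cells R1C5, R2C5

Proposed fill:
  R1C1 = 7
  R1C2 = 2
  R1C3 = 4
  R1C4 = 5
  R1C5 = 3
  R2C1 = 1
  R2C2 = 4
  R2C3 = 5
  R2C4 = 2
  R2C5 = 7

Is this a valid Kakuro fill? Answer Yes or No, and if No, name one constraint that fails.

No — the down run R1C3–R2C3 sums to 9, not 14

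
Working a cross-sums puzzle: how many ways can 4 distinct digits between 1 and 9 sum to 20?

4 distinct digits from 1–9 sum between 10 and 30.

12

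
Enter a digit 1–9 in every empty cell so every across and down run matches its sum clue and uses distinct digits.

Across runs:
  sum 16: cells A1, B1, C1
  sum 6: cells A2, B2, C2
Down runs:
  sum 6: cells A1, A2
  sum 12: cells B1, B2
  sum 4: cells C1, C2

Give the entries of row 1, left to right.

4 9 3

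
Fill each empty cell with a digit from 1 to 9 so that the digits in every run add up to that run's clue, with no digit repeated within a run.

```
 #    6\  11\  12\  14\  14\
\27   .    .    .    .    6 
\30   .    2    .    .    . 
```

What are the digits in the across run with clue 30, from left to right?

R1C2 = 11 − 2 = 9 completes the 11 down.
R2C5 = 14 − 6 = 8 completes the 14 down.
Nothing is forced directly, so branch on R2C1, whose candidates are 4 or 5. If R2C1 = 4: that forces R1C1 = 2, after which R1C4 would have to be in {3,7} for the 27 across but in {5,6,8,9} for the 14 down — contradiction. So R2C1 = 5.
R1C1 = 6 − 5 = 1 completes the 6 down.
Given what's placed, R1C4 must be 8 to fit the 27 across and 14 down.
Given what's placed, R2C3 must be 9 to fit the 30 across and 12 down.
R2C4 = 30 − 24 = 6 completes the 30 across.
R1C3 = 27 − 24 = 3 completes the 27 across.

5, 2, 9, 6, 8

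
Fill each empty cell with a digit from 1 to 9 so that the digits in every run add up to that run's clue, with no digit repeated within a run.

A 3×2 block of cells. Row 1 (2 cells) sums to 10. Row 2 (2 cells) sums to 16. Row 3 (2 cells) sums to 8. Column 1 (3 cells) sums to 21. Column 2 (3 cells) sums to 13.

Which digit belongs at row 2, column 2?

16 in 2 cells must be {7,9}.
Nothing is forced directly, so branch on (3,1), whose candidates are 5 or 6 or 7. If (3,1) = 6: that forces (2,1) = 7, (2,2) = 9, after which (3,2) would have to be in {2} for the 8 across but in {1,3} for the 13 down — contradiction. If (3,1) = 7: that forces (2,1) = 9, (2,2) = 7, (3,2) = 1, after which (1,1) would have to be in {1,2,3,4,6,7,8,9} for the 10 across but in {5} for the 21 down — contradiction. So (3,1) = 5.
(3,2) = 8 − 5 = 3 completes the 8 across.
Given what's placed, (2,2) must be 9 to fit the 16 across and 13 down.
(1,2) = 13 − 12 = 1 completes the 13 down.
(2,1) = 16 − 9 = 7 completes the 16 across.
(1,1) = 10 − 1 = 9 completes the 10 across.

9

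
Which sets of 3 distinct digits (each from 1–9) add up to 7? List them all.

3 distinct digits from 1–9 sum between 6 and 24.
Only one set works: {1,2,4}.

{1,2,4}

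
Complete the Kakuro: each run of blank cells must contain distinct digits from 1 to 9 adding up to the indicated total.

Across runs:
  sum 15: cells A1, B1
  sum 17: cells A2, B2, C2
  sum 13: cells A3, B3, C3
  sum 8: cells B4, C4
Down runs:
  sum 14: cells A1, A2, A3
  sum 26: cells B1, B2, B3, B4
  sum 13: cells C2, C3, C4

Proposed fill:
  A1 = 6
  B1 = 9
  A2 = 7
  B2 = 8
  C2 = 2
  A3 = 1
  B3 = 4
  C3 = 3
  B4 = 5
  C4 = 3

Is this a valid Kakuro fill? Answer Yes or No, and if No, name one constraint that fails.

No — the down run C2–C4 sums to 8, not 13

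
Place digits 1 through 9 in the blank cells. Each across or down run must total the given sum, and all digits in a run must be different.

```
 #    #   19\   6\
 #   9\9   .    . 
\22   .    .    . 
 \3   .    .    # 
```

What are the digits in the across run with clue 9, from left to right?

3 in 2 cells must be {1,2}.
The 22 across and the 6 down share only 5, so R2C3 = 5.
Intersecting the 3 across with the 19 down forces R3C2 = 2.
R1C2 = 8: the only remaining digit allowed by both the 9 across and the 19 down.
R1C3 = 9 − 8 = 1 completes the 9 across.
R2C1 = 8: the only remaining digit allowed by both the 22 across and the 9 down.
R2C2 = 22 − 13 = 9 completes the 22 across.
R3C1 = 3 − 2 = 1 completes the 3 across.

8, 1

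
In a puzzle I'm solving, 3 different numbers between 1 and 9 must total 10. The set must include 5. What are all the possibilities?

3 distinct digits from 1–9 sum between 6 and 24.
Keeping only sets containing 5.

{1,4,5}; {2,3,5}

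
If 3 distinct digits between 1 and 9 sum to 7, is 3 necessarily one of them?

No

The only way to make 7 from 3 distinct digits is {1,2,4}, which does not contain 3.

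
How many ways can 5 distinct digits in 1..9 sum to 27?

5 distinct digits from 1–9 sum between 15 and 35.

11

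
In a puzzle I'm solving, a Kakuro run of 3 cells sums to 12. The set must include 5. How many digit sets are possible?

2

3 distinct digits from 1–9 sum between 6 and 24.
Keeping only sets containing 5.
Enumerating: {1,5,6}, {3,4,5}.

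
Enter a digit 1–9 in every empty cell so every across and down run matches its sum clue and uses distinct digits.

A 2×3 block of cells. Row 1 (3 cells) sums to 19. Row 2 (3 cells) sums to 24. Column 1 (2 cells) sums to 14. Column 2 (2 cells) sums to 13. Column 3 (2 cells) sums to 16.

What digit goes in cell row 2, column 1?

8

24 in 3 cells must be {7,8,9}; 16 in 2 cells must be {7,9}.
Nothing is forced directly, so branch on (2,1), whose candidates are 8 or 9. If (2,1) = 9: that forces (1,1) = 5, after which (1,3) would have to be in {6,8} for the 19 across but in {7,9} for the 16 down — contradiction. So (2,1) = 8.
(1,1) = 14 − 8 = 6 completes the 14 down.
Given what's placed, (1,3) must be 9 to fit the 19 across and 16 down.
(2,3) = 16 − 9 = 7 completes the 16 down.
(1,2) = 19 − 15 = 4 completes the 19 across.
(2,2) = 24 − 15 = 9 completes the 24 across.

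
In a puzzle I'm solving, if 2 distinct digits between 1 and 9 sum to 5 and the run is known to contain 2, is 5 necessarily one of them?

No

The only way to make 5 from 2 distinct digits under that restriction is {2,3}, which does not contain 5.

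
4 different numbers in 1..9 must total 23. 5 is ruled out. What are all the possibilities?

4 distinct digits from 1–9 sum between 10 and 30.
Dropping sets that contain 5.

{1,6,7,9}; {2,4,8,9}; {2,6,7,8}; {3,4,7,9}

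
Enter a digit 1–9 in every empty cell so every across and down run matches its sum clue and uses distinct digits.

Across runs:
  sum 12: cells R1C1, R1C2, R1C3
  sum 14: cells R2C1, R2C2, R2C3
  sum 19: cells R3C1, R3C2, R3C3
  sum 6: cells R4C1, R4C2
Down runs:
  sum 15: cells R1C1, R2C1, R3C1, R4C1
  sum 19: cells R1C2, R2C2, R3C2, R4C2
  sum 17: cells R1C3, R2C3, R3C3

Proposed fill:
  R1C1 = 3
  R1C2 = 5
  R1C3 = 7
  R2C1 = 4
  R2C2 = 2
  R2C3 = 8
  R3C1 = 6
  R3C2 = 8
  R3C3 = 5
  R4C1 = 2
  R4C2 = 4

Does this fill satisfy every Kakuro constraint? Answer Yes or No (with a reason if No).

No — the down run R1C3–R3C3 sums to 20, not 17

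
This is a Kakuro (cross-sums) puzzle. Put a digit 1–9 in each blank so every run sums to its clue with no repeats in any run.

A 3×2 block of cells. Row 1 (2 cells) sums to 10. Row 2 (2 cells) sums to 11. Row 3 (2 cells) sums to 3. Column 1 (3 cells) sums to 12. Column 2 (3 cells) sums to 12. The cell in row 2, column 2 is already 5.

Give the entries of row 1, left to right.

4 6

3 in 2 cells must be {1,2}.
(2,1) = 11 − 5 = 6 completes the 11 across.
Given what's placed, (3,2) must be 1 to fit the 3 across and 12 down.
(1,2) = 12 − 6 = 6 completes the 12 down.
(3,1) = 3 − 1 = 2 completes the 3 across.
(1,1) = 10 − 6 = 4 completes the 10 across.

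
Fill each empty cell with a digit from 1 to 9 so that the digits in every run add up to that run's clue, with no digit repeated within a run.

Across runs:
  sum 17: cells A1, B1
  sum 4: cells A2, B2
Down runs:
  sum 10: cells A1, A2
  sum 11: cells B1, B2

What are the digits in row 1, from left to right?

17 in 2 cells must be {8,9}; 4 in 2 cells must be {1,3}.
The 4 across and the 11 down share only 3, so B2 = 3.
B1 = 11 − 3 = 8 completes the 11 down.
A2 = 4 − 3 = 1 completes the 4 across.
A1 = 17 − 8 = 9 completes the 17 across.

9, 8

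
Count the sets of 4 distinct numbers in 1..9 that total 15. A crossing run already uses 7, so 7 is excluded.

4

4 distinct digits from 1–9 sum between 10 and 30.
Dropping sets that contain 7.
Enumerating: {1,2,3,9}, {1,2,4,8}, {1,3,5,6}, {2,3,4,6}.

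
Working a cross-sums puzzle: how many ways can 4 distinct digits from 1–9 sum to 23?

9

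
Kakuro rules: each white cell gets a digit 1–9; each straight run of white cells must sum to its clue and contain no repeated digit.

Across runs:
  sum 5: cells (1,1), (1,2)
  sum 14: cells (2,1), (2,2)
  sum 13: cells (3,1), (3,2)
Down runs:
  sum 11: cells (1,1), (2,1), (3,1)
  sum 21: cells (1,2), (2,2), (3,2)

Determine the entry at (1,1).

1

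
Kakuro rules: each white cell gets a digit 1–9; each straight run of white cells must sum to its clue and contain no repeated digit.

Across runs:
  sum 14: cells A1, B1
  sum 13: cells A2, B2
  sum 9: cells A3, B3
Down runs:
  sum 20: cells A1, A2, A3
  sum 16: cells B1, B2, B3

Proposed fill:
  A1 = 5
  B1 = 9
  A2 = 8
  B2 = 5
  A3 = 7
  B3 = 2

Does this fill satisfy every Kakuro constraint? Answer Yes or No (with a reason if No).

Yes

Across: 5+9=14; 8+5=13; 7+2=9. Down: 5+8+7=20; 9+5+2=16. No digit repeats within any run.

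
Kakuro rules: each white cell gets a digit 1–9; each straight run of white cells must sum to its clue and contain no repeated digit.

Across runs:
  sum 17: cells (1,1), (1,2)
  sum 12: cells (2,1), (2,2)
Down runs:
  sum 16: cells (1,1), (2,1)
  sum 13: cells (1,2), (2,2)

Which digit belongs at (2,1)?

7

17 in 2 cells must be {8,9}; 16 in 2 cells must be {7,9}.
The 17 across and the 16 down share only 9, so (1,1) = 9.
(1,2) = 17 − 9 = 8 completes the 17 across.
(2,1) = 16 − 9 = 7 completes the 16 down.
(2,2) = 12 − 7 = 5 completes the 12 across.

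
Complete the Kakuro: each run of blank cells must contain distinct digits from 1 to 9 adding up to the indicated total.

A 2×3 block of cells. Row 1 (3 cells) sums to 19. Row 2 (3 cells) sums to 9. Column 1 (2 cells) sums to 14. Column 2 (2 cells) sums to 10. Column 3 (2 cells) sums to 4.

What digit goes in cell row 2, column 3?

1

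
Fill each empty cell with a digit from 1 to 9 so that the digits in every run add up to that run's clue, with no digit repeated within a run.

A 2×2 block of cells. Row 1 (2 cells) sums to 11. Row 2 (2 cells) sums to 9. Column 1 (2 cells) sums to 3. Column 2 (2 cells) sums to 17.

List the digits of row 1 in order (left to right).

2 9

3 in 2 cells must be {1,2}; 17 in 2 cells must be {8,9}.
The 11 across and the 3 down share only 2, so (1,1) = 2.
(1,2) = 11 − 2 = 9 completes the 11 across.
(2,1) = 3 − 2 = 1 completes the 3 down.
(2,2) = 9 − 1 = 8 completes the 9 across.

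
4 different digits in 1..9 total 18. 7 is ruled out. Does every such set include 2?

No

Counterexample: {1,3,5,9} sums to 18 under that restriction without using 2.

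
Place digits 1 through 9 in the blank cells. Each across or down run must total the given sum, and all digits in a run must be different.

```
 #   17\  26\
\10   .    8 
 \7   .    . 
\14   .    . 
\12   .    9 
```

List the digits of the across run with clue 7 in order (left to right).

R1C1 = 10 − 8 = 2 completes the 10 across.
R4C1 = 12 − 9 = 3 completes the 12 across.
No cell is forced outright now. R3C1 can only be 5 or 8 (the digits allowed by both its 14 across and its 17 down). If R3C1 = 5: then R2C1 would have to be in {1,2,3,4,5,6} for the 7 across but in {7} for the 17 down — contradiction. So R3C1 = 8.
R2C1 = 17 − 13 = 4 completes the 17 down.
R2C2 = 7 − 4 = 3 completes the 7 across.
R3C2 = 14 − 8 = 6 completes the 14 across.

4, 3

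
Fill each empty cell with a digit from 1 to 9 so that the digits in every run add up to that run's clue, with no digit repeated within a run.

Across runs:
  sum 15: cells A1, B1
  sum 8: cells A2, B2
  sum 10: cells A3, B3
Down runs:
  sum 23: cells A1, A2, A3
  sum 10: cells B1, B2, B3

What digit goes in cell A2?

23 in 3 cells must be {6,8,9}.
The 8 across and the 23 down share only 6, so A2 = 6.
B2 = 8 − 6 = 2 completes the 8 across.
Given what's placed, B1 must be 7 to fit the 15 across and 10 down.
B3 = 10 − 9 = 1 completes the 10 down.
A1 = 15 − 7 = 8 completes the 15 across.
A3 = 10 − 1 = 9 completes the 10 across.

6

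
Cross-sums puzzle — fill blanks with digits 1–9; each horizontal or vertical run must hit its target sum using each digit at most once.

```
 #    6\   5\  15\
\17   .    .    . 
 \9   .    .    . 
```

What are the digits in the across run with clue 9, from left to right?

1 2 6

The 9 across and the 15 down share only 6, so R2C3 = 6.
R1C3 = 15 − 6 = 9 completes the 15 down.
Nothing is forced directly, so branch on R2C1, whose candidates are 1 or 2. If R2C1 = 2: then R1C1 would have to be in {1,2,3,5,6,7} for the 17 across but in {4} for the 6 down — contradiction. So R2C1 = 1.
R1C1 = 6 − 1 = 5 completes the 6 down.
R1C2 = 17 − 14 = 3 completes the 17 across.
R2C2 = 9 − 7 = 2 completes the 9 across.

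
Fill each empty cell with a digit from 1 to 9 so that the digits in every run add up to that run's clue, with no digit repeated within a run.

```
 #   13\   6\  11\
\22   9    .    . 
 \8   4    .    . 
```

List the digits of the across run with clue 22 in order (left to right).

Given what's placed, R1C2 must be 5 to fit the 22 across and 6 down.
R1C3 = 22 − 14 = 8 completes the 22 across.
R2C2 = 6 − 5 = 1 completes the 6 down.
R2C3 = 8 − 5 = 3 completes the 8 across.

9 5 8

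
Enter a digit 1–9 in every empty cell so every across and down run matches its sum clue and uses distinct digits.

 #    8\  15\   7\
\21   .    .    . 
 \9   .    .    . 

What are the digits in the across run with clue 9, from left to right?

The 9 across and the 15 down share only 6, so R2C2 = 6.
R1C2 = 15 − 6 = 9 completes the 15 down.
Nothing is forced directly, so branch on R1C1, whose candidates are 5 or 7. If R1C1 = 5: then R1C3 would have to be in {7} for the 21 across but in {1,2,3,4,5,6} for the 7 down — contradiction. So R1C1 = 7.
R1C3 = 21 − 16 = 5 completes the 21 across.
R2C1 = 8 − 7 = 1 completes the 8 down.
R2C3 = 9 − 7 = 2 completes the 9 across.

1, 6, 2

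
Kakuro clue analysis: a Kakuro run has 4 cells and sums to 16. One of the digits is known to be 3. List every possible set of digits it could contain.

4 distinct digits from 1–9 sum between 10 and 30.
Keeping only sets containing 3.

{1,3,4,8}; {1,3,5,7}; {2,3,4,7}; {2,3,5,6}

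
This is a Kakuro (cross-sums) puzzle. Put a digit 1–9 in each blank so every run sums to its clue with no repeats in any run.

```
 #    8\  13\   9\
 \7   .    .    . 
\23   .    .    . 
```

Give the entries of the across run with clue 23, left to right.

7 in 3 cells must be {1,2,4}; 23 in 3 cells must be {6,8,9}.
The 7 across and the 13 down share only 4, so R1C2 = 4.
The 23 across and the 8 down share only 6, so R2C1 = 6.
R2C2 = 13 − 4 = 9 completes the 13 down.
R2C3 = 23 − 15 = 8 completes the 23 across.
R1C1 = 8 − 6 = 2 completes the 8 down.
R1C3 = 7 − 6 = 1 completes the 7 across.

6 9 8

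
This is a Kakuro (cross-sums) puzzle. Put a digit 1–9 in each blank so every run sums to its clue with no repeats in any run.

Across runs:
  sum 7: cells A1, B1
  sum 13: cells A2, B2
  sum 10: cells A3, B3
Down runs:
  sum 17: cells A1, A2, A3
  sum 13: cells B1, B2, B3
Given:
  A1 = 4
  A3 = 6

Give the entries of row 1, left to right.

B1 = 7 − 4 = 3 completes the 7 across.
A2 = 17 − 10 = 7 completes the 17 down.
B2 = 13 − 7 = 6 completes the 13 across.
B3 = 10 − 6 = 4 completes the 10 across.

4, 3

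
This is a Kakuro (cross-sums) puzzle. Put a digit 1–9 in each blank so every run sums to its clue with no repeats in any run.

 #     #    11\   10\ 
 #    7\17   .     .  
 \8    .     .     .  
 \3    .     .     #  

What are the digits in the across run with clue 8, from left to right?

17 in 2 cells must be {8,9}; 3 in 2 cells must be {1,2}.
The 17 across and the 11 down share only 8, so R1C2 = 8.
R1C3 = 17 − 8 = 9 completes the 17 across.
R2C3 = 10 − 9 = 1 completes the 10 down.
R2C2 = 2: the only remaining digit allowed by both the 8 across and the 11 down.
R3C2 = 11 − 10 = 1 completes the 11 down.
R2C1 = 8 − 3 = 5 completes the 8 across.
R3C1 = 3 − 1 = 2 completes the 3 across.

5 2 1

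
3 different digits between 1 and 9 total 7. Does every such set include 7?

The only way to make 7 from 3 distinct digits is {1,2,4}, which does not contain 7.

No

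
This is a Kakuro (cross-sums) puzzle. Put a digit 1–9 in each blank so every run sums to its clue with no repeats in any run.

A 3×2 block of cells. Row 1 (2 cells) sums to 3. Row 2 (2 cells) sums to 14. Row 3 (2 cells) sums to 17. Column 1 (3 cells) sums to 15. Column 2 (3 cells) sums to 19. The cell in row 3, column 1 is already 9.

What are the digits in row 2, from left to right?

5 9

3 in 2 cells must be {1,2}; 17 in 2 cells must be {8,9}.
(1,2) = 2: only digit in both the 3-across and 19-down candidate sets.
Given what's placed, (2,1) must be 5 to fit the 14 across and 15 down.
(2,2) = 14 − 5 = 9 completes the 14 across.
(3,2) = 17 − 9 = 8 completes the 17 across.
(1,1) = 3 − 2 = 1 completes the 3 across.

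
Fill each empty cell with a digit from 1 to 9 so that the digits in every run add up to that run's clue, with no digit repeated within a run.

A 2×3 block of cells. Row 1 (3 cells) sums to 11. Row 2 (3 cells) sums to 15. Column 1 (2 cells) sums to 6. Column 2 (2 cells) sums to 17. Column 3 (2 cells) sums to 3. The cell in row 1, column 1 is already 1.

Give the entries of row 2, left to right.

5, 9, 1

17 in 2 cells must be {8,9}; 3 in 2 cells must be {1,2}.
Given what's placed, (1,2) must be 8 to fit the 11 across and 17 down.
(1,3) = 11 − 9 = 2 completes the 11 across.
(2,1) = 6 − 1 = 5 completes the 6 down.
(2,2) = 17 − 8 = 9 completes the 17 down.
(2,3) = 15 − 14 = 1 completes the 15 across.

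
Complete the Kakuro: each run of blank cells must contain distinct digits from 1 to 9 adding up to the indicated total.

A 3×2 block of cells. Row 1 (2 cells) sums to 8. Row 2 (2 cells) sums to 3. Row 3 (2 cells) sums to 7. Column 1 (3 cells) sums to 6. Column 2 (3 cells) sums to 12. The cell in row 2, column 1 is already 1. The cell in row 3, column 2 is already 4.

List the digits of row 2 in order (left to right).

3 in 2 cells must be {1,2}; 6 in 3 cells must be {1,2,3}.
(2,2) = 3 − 1 = 2 completes the 3 across.
(3,1) = 7 − 4 = 3 completes the 7 across.
(1,1) = 6 − 4 = 2 completes the 6 down.
(1,2) = 8 − 2 = 6 completes the 8 across.

1, 2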